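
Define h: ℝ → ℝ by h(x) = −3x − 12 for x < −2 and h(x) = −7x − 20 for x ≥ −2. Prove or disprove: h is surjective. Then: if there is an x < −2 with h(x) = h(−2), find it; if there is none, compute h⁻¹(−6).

Both pieces are strictly decreasing (slopes −3 and −7), so each is injective on its own interval.
The left piece maps (−∞, −2) onto (−6, ∞); the right piece maps [−2, ∞) onto (−∞, −6].
These images together cover ℝ, so h is surjective.
Because the two images are disjoint, no x < −2 has h(x) = h(−2), so we compute h⁻¹(−6): −6 lies in (−∞, −6], so solve −7x − 20 = −6: x = (−6 + 20)/(−7) = −2.

-2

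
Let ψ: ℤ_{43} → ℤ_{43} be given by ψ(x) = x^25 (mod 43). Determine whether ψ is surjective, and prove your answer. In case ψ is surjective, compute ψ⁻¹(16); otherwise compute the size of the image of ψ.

Since 43 is prime, the nonzero elements of ℤ_{43} form a cyclic group of order 42.
As gcd(25, 42) = 1, raising to the 25th power is a bijection on this group: if u^25 ≡ v^25 then (uv^{−1})^25 = 1, and the only element of order dividing gcd(25, 42) = 1 is 1, so u = v.
With ψ(0) = 0 this makes ψ injective on all of ℤ_{43}, hence bijective (finite equal-size domain and codomain). In particular ψ is surjective.
Since ψ is surjective, we find the preimage of 16. The inverse of x ↦ x^25 on (ℤ_{43})^× is x ↦ x^37, because 25·37 = 925 = 22·42 + 1 ≡ 1 (mod 42) and x^{42} = 1 for x ≠ 0 (Fermat). So ψ⁻¹(16) = 16^37 mod 43.
Repeated squaring mod 43: 16^1 ≡ 16, 16^2 ≡ 16² = 256 ≡ 41, 16^4 ≡ 41² = 1681 ≡ 4, 16^8 ≡ 4² = 16, 16^16 ≡ 16² = 256 ≡ 41, 16^32 ≡ 41² = 1681 ≡ 4. Since 37 = 32 + 4 + 1, 16^37 ≡ 4·4·16: 4·4 = 16, then 16·16 = 256 ≡ 41. So 16^37 ≡ 41 (mod 43).
Hence ψ⁻¹(16) = 41.

41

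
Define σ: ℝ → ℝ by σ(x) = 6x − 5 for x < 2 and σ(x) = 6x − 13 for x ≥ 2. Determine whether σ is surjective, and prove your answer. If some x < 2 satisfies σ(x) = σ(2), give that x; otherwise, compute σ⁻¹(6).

2/3

Both pieces are strictly increasing (slopes 6 and 6), so each is injective on its own interval.
The left piece maps (−∞, 2) onto (−∞, 7); the right piece maps [2, ∞) onto [−1, ∞).
The union (−∞, 7) ∪ [−1, ∞) covers ℝ, so σ is surjective.
For the follow-up: the images overlap, so an x < 2 with σ(x) = σ(2) exists. σ(2) = −1; solving 6x − 5 = −1 for x < 2 gives x = (−1 + 5)/6 = 2/3.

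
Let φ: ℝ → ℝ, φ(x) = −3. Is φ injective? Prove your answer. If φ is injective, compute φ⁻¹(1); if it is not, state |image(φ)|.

φ(0) = −3 = φ(1) with 0 ≠ 1, so φ is not injective.
Since φ is not injective, we state |image(φ)|: the image of φ is {−3}, which has 1 element.

1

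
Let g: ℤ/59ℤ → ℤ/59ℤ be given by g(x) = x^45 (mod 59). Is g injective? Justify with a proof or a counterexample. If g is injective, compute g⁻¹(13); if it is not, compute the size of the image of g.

2

Since 59 is prime, the nonzero elements of ℤ/59ℤ form a cyclic group of order 58.
As gcd(45, 58) = 1, raising to the 45th power is a bijection on this group: if a^45 ≡ b^45 then (ab^{−1})^45 = 1, and the only element of order dividing gcd(45, 58) = 1 is 1, so a = b.
With g(0) = 0 this makes g injective on all of ℤ/59ℤ, hence bijective (finite equal-size domain and codomain). In particular g is injective.
Since g is injective, we find the preimage of 13. The inverse of x ↦ x^45 on (ℤ/59ℤ)^× is x ↦ x^49, because 45·49 = 2205 = 38·58 + 1 ≡ 1 (mod 58) and x^{58} = 1 for x ≠ 0 (Fermat). So g⁻¹(13) = 13^49 mod 59.
Repeated squaring mod 59: 13^1 ≡ 13, 13^2 ≡ 13² = 169 ≡ 51, 13^4 ≡ 51² = 2601 ≡ 5, 13^8 ≡ 5² = 25, 13^16 ≡ 25² = 625 ≡ 35, 13^32 ≡ 35² = 1225 ≡ 45. Since 49 = 32 + 16 + 1, 13^49 ≡ 45·35·13: 45·35 = 1575 ≡ 41, then 41·13 = 533 ≡ 2. So 13^49 ≡ 2 (mod 59).
Hence g⁻¹(13) = 2.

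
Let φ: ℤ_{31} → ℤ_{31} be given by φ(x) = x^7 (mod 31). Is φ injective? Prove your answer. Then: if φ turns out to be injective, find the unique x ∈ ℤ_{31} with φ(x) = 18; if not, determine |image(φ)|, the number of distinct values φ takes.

Since 31 is prime, the nonzero elements of ℤ_{31} form a cyclic group of order 30.
As gcd(7, 30) = 1, raising to the 7th power is a bijection on this group: if u^7 ≡ v^7 then (uv^{−1})^7 = 1, and the only element of order dividing gcd(7, 30) = 1 is 1, so u = v.
With φ(0) = 0 this makes φ injective on all of ℤ_{31}, hence bijective (finite equal-size domain and codomain). In particular φ is injective.
Since φ is injective, we find the preimage of 18. The inverse of x ↦ x^7 on (ℤ_{31})^× is x ↦ x^13, because 7·13 = 91 = 3·30 + 1 ≡ 1 (mod 30) and x^{30} = 1 for x ≠ 0 (Fermat). So φ⁻¹(18) = 18^13 mod 31.
Repeated squaring mod 31: 18^1 ≡ 18, 18^2 ≡ 18² = 324 ≡ 14, 18^4 ≡ 14² = 196 ≡ 10, 18^8 ≡ 10² = 100 ≡ 7. Since 13 = 8 + 4 + 1, 18^13 ≡ 7·10·18: 7·10 = 70 ≡ 8, then 8·18 = 144 ≡ 20. So 18^13 ≡ 20 (mod 31).
Hence φ⁻¹(18) = 20.

20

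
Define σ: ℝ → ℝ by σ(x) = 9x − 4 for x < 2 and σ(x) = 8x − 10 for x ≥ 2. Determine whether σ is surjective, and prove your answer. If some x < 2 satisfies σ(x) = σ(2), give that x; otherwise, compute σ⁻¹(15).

10/9

Both pieces are strictly increasing (slopes 9 and 8), so each is injective on its own interval.
The left piece maps (−∞, 2) onto (−∞, 14); the right piece maps [2, ∞) onto [6, ∞).
The union (−∞, 14) ∪ [6, ∞) covers ℝ, so σ is surjective.
For the follow-up: the images overlap, so an x < 2 with σ(x) = σ(2) exists. σ(2) = 6; solving 9x − 4 = 6 for x < 2 gives x = (6 + 4)/9 = 10/9.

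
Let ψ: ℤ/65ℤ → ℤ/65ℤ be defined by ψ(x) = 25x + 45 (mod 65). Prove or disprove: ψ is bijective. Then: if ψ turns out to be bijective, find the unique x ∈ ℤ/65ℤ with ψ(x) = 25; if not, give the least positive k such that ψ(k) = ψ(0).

13

By definition, ψ is injective if ψ(a) = ψ(b) implies a = b.
We have gcd(25, 65) = 5 > 1. Taking a = 0 and b = 13: ψ(0) = 45 and ψ(13) = 25·13 + 45 = 370 ≡ 45 (mod 65).
So ψ(0) = ψ(13) while 0 ≠ 13, thus ψ is not injective, hence not bijective.
Since ψ is not bijective, we find the least positive k with ψ(k) = ψ(0): this means 25k ≡ 0 (mod 65), i.e. 65 ∣ 25k. Since gcd(25, 65) = 5, dividing through by 5 this holds exactly when 13 ∣ 5k, and as gcd(5, 13) = 1, exactly when 13 ∣ k.
The smallest positive such k is 13.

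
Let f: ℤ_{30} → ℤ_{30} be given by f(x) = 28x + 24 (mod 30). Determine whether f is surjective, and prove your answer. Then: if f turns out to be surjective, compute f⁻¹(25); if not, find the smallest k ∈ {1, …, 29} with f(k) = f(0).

Since gcd(28, 30) = 2, we have 28x ≡ 0 (mod 2) for all x, so f(x) ≡ 0 (mod 2).
But 1 ≢ 0 (mod 2), so 1 ∈ ℤ_{30} has no preimage. So f is not surjective.
Since f is not surjective, we find the least positive k with f(k) = f(0): this means 28k ≡ 0 (mod 30), i.e. 30 ∣ 28k. Since gcd(28, 30) = 2, dividing through by 2 this holds exactly when 15 ∣ 14k, and as gcd(14, 15) = 1, exactly when 15 ∣ k.
The smallest positive such k is 15.

15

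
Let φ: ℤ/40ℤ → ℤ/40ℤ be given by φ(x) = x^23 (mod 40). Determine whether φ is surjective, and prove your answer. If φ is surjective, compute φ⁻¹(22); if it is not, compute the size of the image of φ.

25

φ(0) = 0^23 = 0.
φ(10): Repeated squaring mod 40: 10^1 ≡ 10, 10^2 ≡ 10² = 100 ≡ 20, 10^4 ≡ 20² = 400 ≡ 0, 10^8 ≡ 0² = 0, 10^16 ≡ 0² = 0. Since 23 = 16 + 4 + 2 + 1, 10^23 ≡ 0·0·20·10: 0·0 = 0, then 0·20 = 0, then 0·10 = 0. So 10^23 ≡ 0 (mod 40).
So φ(0) = φ(10) = 0 while 0 ≠ 10, therefore φ is not injective.
A non-injective map from the 40-element set ℤ/40ℤ to itself takes at most 39 distinct values, so it cannot be surjective. Therefore φ is not surjective.
Since φ is not surjective, we determine |image(φ)|. Computing x^23 mod 40 for each x (by repeated squaring, reducing mod 40 at every step), the values φ(0), φ(1), …, φ(39) are: 0, 1, 8, 27, 24, 5, 16, 23, 32, 9, 0, 11, 8, 37, 24, 15, 16, 33, 32, 19, 0, 21, 8, 7, 24, 25, 16, 3, 32, 29, 0, 31, 8, 17, 24, 35, 16, 13, 32, 39.
The distinct values are {0, 1, 3, 5, 7, 8, 9, 11, 13, 15, 16, 17, 19, 21, 23, 24, 25, 27, 29, 31, 32, 33, 35, 37, 39}; there are 25 of them.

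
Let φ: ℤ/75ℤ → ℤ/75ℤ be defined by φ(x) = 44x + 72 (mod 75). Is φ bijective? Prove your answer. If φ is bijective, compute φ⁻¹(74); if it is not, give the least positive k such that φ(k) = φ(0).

58

If φ(s) = φ(t), then 44s ≡ 44t (mod 75). Because gcd(44, 75) = 1, we may cancel 44 to get s ≡ t (mod 75).
We now compute 44⁻¹ mod 75 explicitly. Euclid's algorithm: 75 = 1·44 + 31, 44 = 1·31 + 13, 31 = 2·13 + 5, 13 = 2·5 + 3, 5 = 1·3 + 2, 3 = 1·2 + 1; back-substituting gives 1 = 29·44 − 17·75, so 44⁻¹ ≡ 29 (mod 75).
Then y ↦ 29(y − 72) is a two-sided inverse to φ, so every y ∈ ℤ/75ℤ has a preimage.
So φ is bijective.
Since φ is bijective, we compute φ⁻¹(74): solve 44x + 72 ≡ 74 (mod 75), i.e. 44x ≡ 2 (mod 75).
Multiplying by 44⁻¹ = 29 gives x ≡ 29·2 = 58 ≡ 58 (mod 75).
Check: φ(58) = 44·58 + 72 = 2624 = 34·75 + 74 ≡ 74 (mod 75).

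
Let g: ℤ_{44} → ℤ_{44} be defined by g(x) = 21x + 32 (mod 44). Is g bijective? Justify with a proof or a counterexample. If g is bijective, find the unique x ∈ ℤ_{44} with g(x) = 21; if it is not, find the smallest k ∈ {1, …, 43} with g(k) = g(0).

Suppose g(a) = g(b) in ℤ_{44}. Then 21a + 32 ≡ 21b + 32 (mod 44), thus 21(a − b) ≡ 0 (mod 44).
Since gcd(21, 44) = 1, 21 is invertible modulo 44, so a − b ≡ 0 (mod 44), i.e. a = b.
We now compute 21⁻¹ mod 44 explicitly. Euclid's algorithm: 44 = 2·21 + 2, 21 = 10·2 + 1; back-substituting gives 1 = 21·21 − 10·44, so 21⁻¹ ≡ 21 (mod 44).
For any y ∈ ℤ_{44}, x = 21(y − 32) mod 44 satisfies g(x) = 21·21(y − 32) + 32 ≡ y (since 21·21 ≡ 1 mod 44). So every y has a preimage.
Therefore g is bijective.
Since g is bijective, we find g⁻¹(21): we need 21x ≡ 21 − 32 ≡ 33 (mod 44). Using 21⁻¹ = 21: x ≡ 21·33 = 693 = 15·44 + 33, so x = 33.
Check: g(33) = 21·33 + 32 = 725 = 16·44 + 21 ≡ 21 (mod 44).

33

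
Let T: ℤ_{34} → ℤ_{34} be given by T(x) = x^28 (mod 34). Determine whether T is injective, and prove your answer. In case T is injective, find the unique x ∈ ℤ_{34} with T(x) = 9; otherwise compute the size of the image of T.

10

T(3): Repeated squaring mod 34: 3^1 ≡ 3, 3^2 ≡ 3² = 9, 3^4 ≡ 9² = 81 ≡ 13, 3^8 ≡ 13² = 169 ≡ 33, 3^16 ≡ 33² = 1089 ≡ 1. Since 28 = 16 + 8 + 4, 3^28 ≡ 1·33·13: 1·33 = 33, then 33·13 = 429 ≡ 21. So 3^28 ≡ 21 (mod 34).
T(5): Repeated squaring mod 34: 5^1 ≡ 5, 5^2 ≡ 5² = 25, 5^4 ≡ 25² = 625 ≡ 13, 5^8 ≡ 13² = 169 ≡ 33, 5^16 ≡ 33² = 1089 ≡ 1. Since 28 = 16 + 8 + 4, 5^28 ≡ 1·33·13: 1·33 = 33, then 33·13 = 429 ≡ 21. So 5^28 ≡ 21 (mod 34).
So T(3) = T(5) = 21 while 3 ≠ 5, thus T is not injective.
Since T is not injective, we determine |image(T)|. Computing x^28 mod 34 for each x (by repeated squaring, reducing mod 34 at every step), the values T(0), T(1), …, T(33) are: 0, 1, 16, 21, 18, 21, 30, 13, 16, 33, 30, 13, 4, 1, 4, 33, 18, 17, 18, 33, 4, 1, 4, 13, 30, 33, 16, 13, 30, 21, 18, 21, 16, 1.
The distinct values are {0, 1, 4, 13, 16, 17, 18, 21, 30, 33}; there are 10 of them.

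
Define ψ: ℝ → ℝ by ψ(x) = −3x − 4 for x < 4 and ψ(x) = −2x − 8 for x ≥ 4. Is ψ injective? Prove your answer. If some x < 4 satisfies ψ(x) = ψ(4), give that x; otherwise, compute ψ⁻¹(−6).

Both pieces are strictly decreasing (slopes −3 and −2), so each is injective on its own interval.
The left piece maps (−∞, 4) onto (−16, ∞); the right piece maps [4, ∞) onto (−∞, −16].
These images are disjoint, so no value is attained by both pieces. Thus ψ is injective.
Because the two images are disjoint, no x < 4 has ψ(x) = ψ(4), so we compute ψ⁻¹(−6): −6 lies in (−16, ∞), so solve −3x − 4 = −6: x = (−6 + 4)/(−3) = 2/3.

2/3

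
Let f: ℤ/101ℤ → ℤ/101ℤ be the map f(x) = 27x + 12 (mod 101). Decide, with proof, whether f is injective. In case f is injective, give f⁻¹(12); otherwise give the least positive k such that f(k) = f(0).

0

If f(x_1) = f(x_2), then 27x_1 ≡ 27x_2 (mod 101). Because gcd(27, 101) = 1, we may cancel 27 to get x_1 ≡ x_2 (mod 101).
So f is injective.
We now compute 27⁻¹ mod 101 explicitly. Euclid's algorithm: 101 = 3·27 + 20, 27 = 1·20 + 7, 20 = 2·7 + 6, 7 = 1·6 + 1; back-substituting gives 1 = 15·27 − 4·101, so 27⁻¹ ≡ 15 (mod 101).
Since f is injective, we compute f⁻¹(12): solve 27x + 12 ≡ 12 (mod 101), i.e. 27x ≡ 0 (mod 101).
Multiplying by 27⁻¹ = 15 gives x ≡ 15·0 = 0 ≡ 0 (mod 101).
Check: f(0) = 27·0 + 12 = 12 ≡ 12 (mod 101).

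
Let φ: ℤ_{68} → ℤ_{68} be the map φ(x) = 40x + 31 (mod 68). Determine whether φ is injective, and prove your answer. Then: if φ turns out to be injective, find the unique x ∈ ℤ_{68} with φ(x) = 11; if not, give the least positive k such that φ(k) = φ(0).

17

We have gcd(40, 68) = 4 > 1. Taking s = 0 and t = 17: φ(0) = 31 and φ(17) = 40·17 + 31 = 711 ≡ 31 (mod 68).
So φ(0) = φ(17) while 0 ≠ 17, therefore φ is not injective.
Since φ is not injective, we find the least positive k with φ(k) = φ(0): this means 40k ≡ 0 (mod 68), i.e. 68 ∣ 40k. Since gcd(40, 68) = 4, dividing through by 4 this holds exactly when 17 ∣ 10k, and as gcd(10, 17) = 1, exactly when 17 ∣ k.
The smallest positive such k is 17.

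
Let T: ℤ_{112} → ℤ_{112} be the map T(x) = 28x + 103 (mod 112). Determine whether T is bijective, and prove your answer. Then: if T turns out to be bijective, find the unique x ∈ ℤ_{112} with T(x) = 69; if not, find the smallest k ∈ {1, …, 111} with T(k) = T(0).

Recall: injectivity means: for all u, v in the domain, T(u) = T(v) implies u = v.
We have gcd(28, 112) = 28 > 1. Taking u = 0 and v = 4: T(0) = 103 and T(4) = 28·4 + 103 = 215 ≡ 103 (mod 112).
So T(0) = T(4) while 0 ≠ 4, so T is not injective, hence not bijective.
Since T is not bijective, we find the least positive k with T(k) = T(0): this means 28k ≡ 0 (mod 112), i.e. 112 ∣ 28k. Since gcd(28, 112) = 28, dividing through by 28 this holds exactly when 4 ∣ k.
The smallest positive such k is 4.

4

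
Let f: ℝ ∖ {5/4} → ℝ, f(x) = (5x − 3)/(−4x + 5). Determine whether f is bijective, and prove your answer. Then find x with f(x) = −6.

27/19

If f(x) = −5/4, cross-multiplying gives −4(5x − 3) = 5(−4x + 5), which simplifies to 12 = 25 — false.  So −5/4 has no preimage and f is not surjective.
Hence f is not bijective.
Solving f(x) = −6: cross-multiplying gives 5x − 3 = −6(−4x + 5), which rearranges to −19x = −27, so x = 27/19.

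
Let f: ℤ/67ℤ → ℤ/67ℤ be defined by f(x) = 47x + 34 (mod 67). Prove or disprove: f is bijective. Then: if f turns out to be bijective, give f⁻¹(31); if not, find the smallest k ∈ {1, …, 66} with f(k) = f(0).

37

If f(s) = f(t), then 47s ≡ 47t (mod 67). Because gcd(47, 67) = 1, we may cancel 47 to get s ≡ t (mod 67).
We now compute 47⁻¹ mod 67 explicitly. Euclid's algorithm: 67 = 1·47 + 20, 47 = 2·20 + 7, 20 = 2·7 + 6, 7 = 1·6 + 1; back-substituting gives 1 = 10·47 − 7·67, so 47⁻¹ ≡ 10 (mod 67).
Then y ↦ 10(y − 34) is a two-sided inverse to f, so every y ∈ ℤ/67ℤ has a preimage.
Hence f is bijective.
Since f is bijective, we find f⁻¹(31): we need 47x ≡ 31 − 34 ≡ 64 (mod 67). Using 47⁻¹ = 10: x ≡ 10·64 = 640 = 9·67 + 37, so x = 37.
Check: f(37) = 47·37 + 34 = 1773 = 26·67 + 31 ≡ 31 (mod 67).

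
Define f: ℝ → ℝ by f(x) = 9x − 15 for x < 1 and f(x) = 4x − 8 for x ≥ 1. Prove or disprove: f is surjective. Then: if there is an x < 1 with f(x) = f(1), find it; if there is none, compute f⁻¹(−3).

5/4

Both pieces are strictly increasing (slopes 9 and 4), so each is injective on its own interval.
The left piece maps (−∞, 1) onto (−∞, −6); the right piece maps [1, ∞) onto [−4, ∞).
The union (−∞, −6) ∪ [−4, ∞) omits the interval between −6 and −4; in particular −6 has no preimage. So f is not surjective.
Because the two images are disjoint, no x < 1 has f(x) = f(1), so we compute f⁻¹(−3): −3 lies in [−4, ∞), so solve 4x − 8 = −3: x = (−3 + 8)/4 = 5/4.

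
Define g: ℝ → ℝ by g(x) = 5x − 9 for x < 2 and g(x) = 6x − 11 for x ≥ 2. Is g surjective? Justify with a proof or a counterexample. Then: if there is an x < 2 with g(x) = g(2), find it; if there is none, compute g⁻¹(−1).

Both pieces are strictly increasing (slopes 5 and 6), so each is injective on its own interval.
The left piece maps (−∞, 2) onto (−∞, 1); the right piece maps [2, ∞) onto [1, ∞).
These images together cover ℝ, so g is surjective.
Because the two images are disjoint, no x < 2 has g(x) = g(2), so we compute g⁻¹(−1): −1 lies in (−∞, 1), so solve 5x − 9 = −1: x = (−1 + 9)/5 = 8/5.

8/5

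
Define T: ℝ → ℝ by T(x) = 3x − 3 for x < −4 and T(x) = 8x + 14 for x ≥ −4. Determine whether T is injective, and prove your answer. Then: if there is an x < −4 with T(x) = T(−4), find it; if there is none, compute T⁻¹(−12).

Both pieces are strictly increasing (slopes 3 and 8), so each is injective on its own interval.
The left piece maps (−∞, −4) onto (−∞, −15); the right piece maps [−4, ∞) onto [−18, ∞).
These images overlap. In particular T(−4) = −18 (right piece), and solving 3x − 3 = −18 on the left piece gives x = −5 < −4.
So T(−5) = T(−4) with −5 ≠ −4, and T is not injective. This x = −5 is the requested value below −4.

-5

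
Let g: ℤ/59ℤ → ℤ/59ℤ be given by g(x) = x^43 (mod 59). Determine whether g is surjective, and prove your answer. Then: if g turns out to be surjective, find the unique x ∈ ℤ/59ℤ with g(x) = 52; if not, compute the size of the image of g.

6

Since 59 is prime, the nonzero elements of ℤ/59ℤ form a cyclic group of order 58.
As gcd(43, 58) = 1, raising to the 43rd power is a bijection on this group: if u^43 ≡ v^43 then (uv^{−1})^43 = 1, and the only element of order dividing gcd(43, 58) = 1 is 1, so u = v.
With g(0) = 0 this makes g injective on all of ℤ/59ℤ, hence bijective (finite equal-size domain and codomain). In particular g is surjective.
Since g is surjective, we find the preimage of 52. The inverse of x ↦ x^43 on (ℤ/59ℤ)^× is x ↦ x^27, because 43·27 = 1161 = 20·58 + 1 ≡ 1 (mod 58) and x^{58} = 1 for x ≠ 0 (Fermat). So g⁻¹(52) = 52^27 mod 59.
Repeated squaring mod 59: 52^1 ≡ 52, 52^2 ≡ 52² = 2704 ≡ 49, 52^4 ≡ 49² = 2401 ≡ 41, 52^8 ≡ 41² = 1681 ≡ 29, 52^16 ≡ 29² = 841 ≡ 15. Since 27 = 16 + 8 + 2 + 1, 52^27 ≡ 15·29·49·52: 15·29 = 435 ≡ 22, then 22·49 = 1078 ≡ 16, then 16·52 = 832 ≡ 6. So 52^27 ≡ 6 (mod 59).
Hence g⁻¹(52) = 6.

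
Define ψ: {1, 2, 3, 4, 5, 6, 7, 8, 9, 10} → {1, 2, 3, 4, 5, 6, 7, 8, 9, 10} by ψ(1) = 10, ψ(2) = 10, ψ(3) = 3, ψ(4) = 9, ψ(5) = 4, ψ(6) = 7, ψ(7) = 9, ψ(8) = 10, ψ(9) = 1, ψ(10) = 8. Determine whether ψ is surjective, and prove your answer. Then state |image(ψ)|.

7

No element maps to 2, so ψ is not surjective.
The image of ψ is {1, 3, 4, 7, 8, 9, 10}, which has 7 elements.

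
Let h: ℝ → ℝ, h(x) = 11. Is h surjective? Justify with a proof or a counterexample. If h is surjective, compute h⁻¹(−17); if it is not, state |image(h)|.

By definition, h is surjective if every y in the codomain equals h(x) for some x in the domain.
h(x) = 11 for all x, so 12 has no preimage and h is not surjective.
Since h is not surjective, we state |image(h)|: the image of h is {11}, which has 1 element.

1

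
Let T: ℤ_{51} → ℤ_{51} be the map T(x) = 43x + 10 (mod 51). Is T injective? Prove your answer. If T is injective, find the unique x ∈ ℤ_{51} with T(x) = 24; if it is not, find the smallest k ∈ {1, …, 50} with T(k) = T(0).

11

Suppose T(u) = T(v) in ℤ_{51}. Then 43u + 10 ≡ 43v + 10 (mod 51), so 43(u − v) ≡ 0 (mod 51).
Since gcd(43, 51) = 1, 43 is invertible modulo 51, so u − v ≡ 0 (mod 51), i.e. u = v.
Thus T is injective.
We now compute 43⁻¹ mod 51 explicitly. Euclid's algorithm: 51 = 1·43 + 8, 43 = 5·8 + 3, 8 = 2·3 + 2, 3 = 1·2 + 1; back-substituting gives 1 = 19·43 − 16·51, so 43⁻¹ ≡ 19 (mod 51).
Since T is injective, we find T⁻¹(24): we need 43x ≡ 24 − 10 ≡ 14 (mod 51). Using 43⁻¹ = 19: x ≡ 19·14 = 266 = 5·51 + 11, so x = 11.
Check: T(11) = 43·11 + 10 = 483 = 9·51 + 24 ≡ 24 (mod 51).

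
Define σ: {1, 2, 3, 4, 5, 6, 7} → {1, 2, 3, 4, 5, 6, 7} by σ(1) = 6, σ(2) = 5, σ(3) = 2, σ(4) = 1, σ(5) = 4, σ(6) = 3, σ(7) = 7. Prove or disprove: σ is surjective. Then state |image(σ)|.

7

Every element of the codomain has a preimage: 1 = σ(4), 2 = σ(3), 3 = σ(6), 4 = σ(5), 5 = σ(2), 6 = σ(1), 7 = σ(7).
Thus σ is surjective.
The image of σ is {1, 2, 3, 4, 5, 6, 7}, which has 7 elements.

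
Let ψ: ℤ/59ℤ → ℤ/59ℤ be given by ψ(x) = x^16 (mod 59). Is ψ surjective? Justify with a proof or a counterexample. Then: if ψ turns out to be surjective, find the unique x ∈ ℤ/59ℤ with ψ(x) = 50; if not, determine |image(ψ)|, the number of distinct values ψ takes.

30

ψ(29): Repeated squaring mod 59: 29^1 ≡ 29, 29^2 ≡ 29² = 841 ≡ 15, 29^4 ≡ 15² = 225 ≡ 48, 29^8 ≡ 48² = 2304 ≡ 3, 29^16 ≡ 3² = 9. So 29^16 ≡ 9 (mod 59).
ψ(30): Repeated squaring mod 59: 30^1 ≡ 30, 30^2 ≡ 30² = 900 ≡ 15, 30^4 ≡ 15² = 225 ≡ 48, 30^8 ≡ 48² = 2304 ≡ 3, 30^16 ≡ 3² = 9. So 30^16 ≡ 9 (mod 59).
So ψ(29) = ψ(30) = 9 while 29 ≠ 30, thus ψ is not injective.
A non-injective map from the 59-element set ℤ/59ℤ to itself takes at most 58 distinct values, so it cannot be surjective. Thus ψ is not surjective.
Since ψ is not surjective, we determine |image(ψ)|. Computing x^16 mod 59 for each x (by repeated squaring, reducing mod 59 at every step), the values ψ(0), ψ(1), …, ψ(58) are: 0, 1, 46, 26, 51, 19, 16, 15, 45, 27, 48, 12, 28, 35, 41, 22, 5, 4, 3, 29, 25, 36, 21, 20, 49, 7, 17, 53, 57, 9, 9, 57, 53, 17, 7, 49, 20, 21, 36, 25, 29, 3, 4, 5, 22, 41, 35, 28, 12, 48, 27, 45, 15, 16, 19, 51, 26, 46, 1.
The distinct values are {0, 1, 3, 4, 5, 7, 9, 12, 15, 16, 17, 19, 20, 21, 22, 25, 26, 27, 28, 29, 35, 36, 41, 45, 46, 48, 49, 51, 53, 57}; there are 30 of them.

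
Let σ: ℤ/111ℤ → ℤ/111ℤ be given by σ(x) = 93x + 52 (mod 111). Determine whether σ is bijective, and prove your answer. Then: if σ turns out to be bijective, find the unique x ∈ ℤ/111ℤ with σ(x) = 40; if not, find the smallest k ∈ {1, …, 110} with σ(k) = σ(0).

We have gcd(93, 111) = 3 > 1. Taking a = 0 and b = 37: σ(0) = 52 and σ(37) = 93·37 + 52 = 3493 ≡ 52 (mod 111).
So σ(0) = σ(37) while 0 ≠ 37, hence σ is not injective, hence not bijective.
Since σ is not bijective, we find the least positive k with σ(k) = σ(0): this means 93k ≡ 0 (mod 111), i.e. 111 ∣ 93k. Since gcd(93, 111) = 3, dividing through by 3 this holds exactly when 37 ∣ 31k, and as gcd(31, 37) = 1, exactly when 37 ∣ k.
The smallest positive such k is 37.

37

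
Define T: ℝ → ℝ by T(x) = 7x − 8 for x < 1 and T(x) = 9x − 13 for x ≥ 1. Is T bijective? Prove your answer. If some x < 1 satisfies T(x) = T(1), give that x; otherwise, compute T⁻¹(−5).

4/7

Both pieces are strictly increasing (slopes 7 and 9), so each is injective on its own interval.
The left piece maps (−∞, 1) onto (−∞, −1); the right piece maps [1, ∞) onto [−4, ∞).
These images overlap. In particular T(1) = −4 (right piece), and solving 7x − 8 = −4 on the left piece gives x = 4/7 < 1.
So T(4/7) = T(1) with 4/7 ≠ 1, and T is not injective, hence not bijective. This x = 4/7 is the requested value below 1.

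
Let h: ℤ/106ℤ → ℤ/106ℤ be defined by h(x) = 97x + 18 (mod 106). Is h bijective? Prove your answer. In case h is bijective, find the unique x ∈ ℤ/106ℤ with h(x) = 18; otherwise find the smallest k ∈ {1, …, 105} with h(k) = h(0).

0

Suppose h(s) = h(t) in ℤ/106ℤ. Then 97s + 18 ≡ 97t + 18 (mod 106), thus 97(s − t) ≡ 0 (mod 106).
Since gcd(97, 106) = 1, 97 is invertible modulo 106, hence s − t ≡ 0 (mod 106), i.e. s = t.
We now compute 97⁻¹ mod 106 explicitly. Euclid's algorithm: 106 = 1·97 + 9, 97 = 10·9 + 7, 9 = 1·7 + 2, 7 = 3·2 + 1; back-substituting gives 1 = 47·97 − 43·106, so 97⁻¹ ≡ 47 (mod 106).
Then y ↦ 47(y − 18) is a two-sided inverse to h, so every y ∈ ℤ/106ℤ has a preimage.
Thus h is bijective.
Since h is bijective, we find h⁻¹(18): we need 97x ≡ 18 − 18 ≡ 0 (mod 106). Using 97⁻¹ = 47: x ≡ 47·0 = 0, so x = 0.
Check: h(0) = 97·0 + 18 = 18 ≡ 18 (mod 106).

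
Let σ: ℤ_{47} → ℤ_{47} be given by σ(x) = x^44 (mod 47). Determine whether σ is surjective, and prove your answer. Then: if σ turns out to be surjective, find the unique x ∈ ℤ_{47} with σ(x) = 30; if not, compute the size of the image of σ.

σ(23): Repeated squaring mod 47: 23^1 ≡ 23, 23^2 ≡ 23² = 529 ≡ 12, 23^4 ≡ 12² = 144 ≡ 3, 23^8 ≡ 3² = 9, 23^16 ≡ 9² = 81 ≡ 34, 23^32 ≡ 34² = 1156 ≡ 28. Since 44 = 32 + 8 + 4, 23^44 ≡ 28·9·3: 28·9 = 252 ≡ 17, then 17·3 = 51 ≡ 4. So 23^44 ≡ 4 (mod 47).
σ(24): Repeated squaring mod 47: 24^1 ≡ 24, 24^2 ≡ 24² = 576 ≡ 12, 24^4 ≡ 12² = 144 ≡ 3, 24^8 ≡ 3² = 9, 24^16 ≡ 9² = 81 ≡ 34, 24^32 ≡ 34² = 1156 ≡ 28. Since 44 = 32 + 8 + 4, 24^44 ≡ 28·9·3: 28·9 = 252 ≡ 17, then 17·3 = 51 ≡ 4. So 24^44 ≡ 4 (mod 47).
So σ(23) = σ(24) = 4 while 23 ≠ 24, so σ is not injective.
A non-injective map from the 47-element set ℤ_{47} to itself takes at most 46 distinct values, so it cannot be surjective. Hence σ is not surjective.
Since σ is not surjective, we determine |image(σ)|. Computing x^44 mod 47 for each x (by repeated squaring, reducing mod 47 at every step), the values σ(0), σ(1), …, σ(46) are: 0, 1, 12, 21, 3, 32, 17, 24, 36, 18, 8, 7, 16, 42, 6, 14, 9, 27, 28, 25, 2, 34, 37, 4, 4, 37, 34, 2, 25, 28, 27, 9, 14, 6, 42, 16, 7, 8, 18, 36, 24, 17, 32, 3, 21, 12, 1.
The distinct values are {0, 1, 2, 3, 4, 6, 7, 8, 9, 12, 14, 16, 17, 18, 21, 24, 25, 27, 28, 32, 34, 36, 37, 42}; there are 24 of them.

24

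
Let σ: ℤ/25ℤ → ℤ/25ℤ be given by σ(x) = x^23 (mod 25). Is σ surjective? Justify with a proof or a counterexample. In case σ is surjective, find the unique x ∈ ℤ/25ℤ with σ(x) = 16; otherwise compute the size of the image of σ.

σ(0) = 0^23 = 0.
σ(5): Repeated squaring mod 25: 5^1 ≡ 5, 5^2 ≡ 5² = 25 ≡ 0, 5^4 ≡ 0² = 0, 5^8 ≡ 0² = 0, 5^16 ≡ 0² = 0. Since 23 = 16 + 4 + 2 + 1, 5^23 ≡ 0·0·0·5: 0·0 = 0, then 0·0 = 0, then 0·5 = 0. So 5^23 ≡ 0 (mod 25).
So σ(0) = σ(5) = 0 while 0 ≠ 5, hence σ is not injective.
A non-injective map from the 25-element set ℤ/25ℤ to itself takes at most 24 distinct values, so it cannot be surjective. Thus σ is not surjective.
Since σ is not surjective, we determine |image(σ)|. Computing x^23 mod 25 for each x (by repeated squaring, reducing mod 25 at every step), the values σ(0), σ(1), …, σ(24) are: 0, 1, 8, 2, 14, 0, 16, 18, 12, 4, 0, 6, 3, 22, 19, 0, 21, 13, 7, 9, 0, 11, 23, 17, 24.
The distinct values are {0, 1, 2, 3, 4, 6, 7, 8, 9, 11, 12, 13, 14, 16, 17, 18, 19, 21, 22, 23, 24}; there are 21 of them.

21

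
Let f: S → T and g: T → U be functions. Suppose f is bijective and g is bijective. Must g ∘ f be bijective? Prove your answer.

Injectivity: if g(f(u)) = g(f(v)) then f(u) = f(v) (g injective) so u = v (f injective).
Surjectivity: for c ∈ U pick b with g(b) = c, then a with f(a) = b; then (g ∘ f)(a) = c.
Hence g ∘ f is bijective.

bijective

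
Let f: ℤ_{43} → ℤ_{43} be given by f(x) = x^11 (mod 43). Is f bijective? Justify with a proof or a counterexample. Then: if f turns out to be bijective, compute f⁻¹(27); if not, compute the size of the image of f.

2

Since 43 is prime, the nonzero elements of ℤ_{43} form a cyclic group of order 42.
As gcd(11, 42) = 1, raising to the 11th power is a bijection on this group: if u^11 ≡ v^11 then (uv^{−1})^11 = 1, and the only element of order dividing gcd(11, 42) = 1 is 1, so u = v.
With f(0) = 0 this makes f injective on all of ℤ_{43}, hence bijective (finite equal-size domain and codomain). In particular f is bijective.
Since f is bijective, we find the preimage of 27. The inverse of x ↦ x^11 on (ℤ_{43})^× is x ↦ x^23, because 11·23 = 253 = 6·42 + 1 ≡ 1 (mod 42) and x^{42} = 1 for x ≠ 0 (Fermat). So f⁻¹(27) = 27^23 mod 43.
Repeated squaring mod 43: 27^1 ≡ 27, 27^2 ≡ 27² = 729 ≡ 41, 27^4 ≡ 41² = 1681 ≡ 4, 27^8 ≡ 4² = 16, 27^16 ≡ 16² = 256 ≡ 41. Since 23 = 16 + 4 + 2 + 1, 27^23 ≡ 41·4·41·27: 41·4 = 164 ≡ 35, then 35·41 = 1435 ≡ 16, then 16·27 = 432 ≡ 2. So 27^23 ≡ 2 (mod 43).
Hence f⁻¹(27) = 2.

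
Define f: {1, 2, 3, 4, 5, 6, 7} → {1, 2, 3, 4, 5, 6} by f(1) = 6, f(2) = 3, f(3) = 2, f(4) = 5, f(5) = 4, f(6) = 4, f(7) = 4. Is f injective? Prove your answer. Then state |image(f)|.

5

f(5) = 4 = f(6) with 5 ≠ 6, so f is not injective.
The image of f is {2, 3, 4, 5, 6}, which has 5 elements.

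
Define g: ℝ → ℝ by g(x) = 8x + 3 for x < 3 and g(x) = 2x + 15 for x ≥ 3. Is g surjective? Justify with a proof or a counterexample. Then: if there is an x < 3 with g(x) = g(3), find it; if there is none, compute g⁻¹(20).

Both pieces are strictly increasing (slopes 8 and 2), so each is injective on its own interval.
The left piece maps (−∞, 3) onto (−∞, 27); the right piece maps [3, ∞) onto [21, ∞).
The union (−∞, 27) ∪ [21, ∞) covers ℝ, so g is surjective.
For the follow-up: the images overlap, so an x < 3 with g(x) = g(3) exists. g(3) = 21; solving 8x + 3 = 21 for x < 3 gives x = (21 − 3)/8 = 9/4.

9/4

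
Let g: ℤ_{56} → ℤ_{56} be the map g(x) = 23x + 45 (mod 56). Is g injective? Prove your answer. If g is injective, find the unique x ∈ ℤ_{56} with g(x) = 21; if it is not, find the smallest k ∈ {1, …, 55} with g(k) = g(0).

16

By definition, g is injective if g(a) = g(b) implies a = b.
Suppose g(a) = g(b) in ℤ_{56}. Then 23a + 45 ≡ 23b + 45 (mod 56), so 23(a − b) ≡ 0 (mod 56).
Since gcd(23, 56) = 1, 23 is invertible modulo 56, thus a − b ≡ 0 (mod 56), i.e. a = b.
Therefore g is injective.
We now compute 23⁻¹ mod 56 explicitly. Euclid's algorithm: 56 = 2·23 + 10, 23 = 2·10 + 3, 10 = 3·3 + 1; back-substituting gives 1 = 39·23 − 16·56, so 23⁻¹ ≡ 39 (mod 56).
Since g is injective, we find g⁻¹(21): we need 23x ≡ 21 − 45 ≡ 32 (mod 56). Using 23⁻¹ = 39: x ≡ 39·32 = 1248 = 22·56 + 16, so x = 16.
Check: g(16) = 23·16 + 45 = 413 = 7·56 + 21 ≡ 21 (mod 56).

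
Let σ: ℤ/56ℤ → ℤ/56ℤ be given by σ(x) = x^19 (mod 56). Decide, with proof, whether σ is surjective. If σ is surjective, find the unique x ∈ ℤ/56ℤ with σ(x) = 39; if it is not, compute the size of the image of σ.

σ(0) = 0^19 = 0.
σ(14): Repeated squaring mod 56: 14^1 ≡ 14, 14^2 ≡ 14² = 196 ≡ 28, 14^4 ≡ 28² = 784 ≡ 0, 14^8 ≡ 0² = 0, 14^16 ≡ 0² = 0. Since 19 = 16 + 2 + 1, 14^19 ≡ 0·28·14: 0·28 = 0, then 0·14 = 0. So 14^19 ≡ 0 (mod 56).
So σ(0) = σ(14) = 0 while 0 ≠ 14, thus σ is not injective.
A non-injective map from the 56-element set ℤ/56ℤ to itself takes at most 55 distinct values, so it cannot be surjective. So σ is not surjective.
Since σ is not surjective, we determine |image(σ)|. Computing x^19 mod 56 for each x (by repeated squaring, reducing mod 56 at every step), the values σ(0), σ(1), …, σ(55) are: 0, 1, 16, 3, 32, 5, 48, 7, 8, 9, 24, 11, 40, 13, 0, 15, 16, 17, 32, 19, 48, 21, 8, 23, 24, 25, 40, 27, 0, 29, 16, 31, 32, 33, 48, 35, 8, 37, 24, 39, 40, 41, 0, 43, 16, 45, 32, 47, 48, 49, 8, 51, 24, 53, 40, 55.
The distinct values are {0, 1, 3, 5, 7, 8, 9, 11, 13, 15, 16, 17, 19, 21, 23, 24, 25, 27, 29, 31, 32, 33, 35, 37, 39, 40, 41, 43, 45, 47, 48, 49, 51, 53, 55}; there are 35 of them.

35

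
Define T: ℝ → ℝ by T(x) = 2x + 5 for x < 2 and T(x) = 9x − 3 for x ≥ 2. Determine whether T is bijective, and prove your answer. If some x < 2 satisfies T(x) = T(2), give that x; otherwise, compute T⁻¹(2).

Both pieces are strictly increasing (slopes 2 and 9), so each is injective on its own interval.
The left piece maps (−∞, 2) onto (−∞, 9); the right piece maps [2, ∞) onto [15, ∞).
The images leave a gap (9 has no preimage), so T is not surjective, hence not bijective.
Because the two images are disjoint, no x < 2 has T(x) = T(2), so we compute T⁻¹(2): 2 lies in (−∞, 9), so solve 2x + 5 = 2: x = (2 − 5)/2 = −3/2.

-3/2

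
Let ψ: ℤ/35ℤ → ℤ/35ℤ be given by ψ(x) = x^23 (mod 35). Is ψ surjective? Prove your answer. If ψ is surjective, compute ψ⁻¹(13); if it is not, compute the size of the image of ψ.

27

Computing x^23 mod 35 for each x (by repeated squaring, reducing mod 35 at every step), the values ψ(0), ψ(1), …, ψ(34) are: 0, 1, 18, 12, 9, 10, 6, 28, 22, 4, 5, 16, 3, 27, 14, 15, 11, 33, 2, 24, 20, 21, 8, 32, 19, 30, 31, 13, 7, 29, 25, 26, 23, 17, 34.
Every element of ℤ/35ℤ appears exactly once in this list, so ψ is a bijection, and in particular surjective.
Since ψ is surjective, we read off the preimage of 13 from the same table: ψ(27) = 13, so ψ⁻¹(13) = 27.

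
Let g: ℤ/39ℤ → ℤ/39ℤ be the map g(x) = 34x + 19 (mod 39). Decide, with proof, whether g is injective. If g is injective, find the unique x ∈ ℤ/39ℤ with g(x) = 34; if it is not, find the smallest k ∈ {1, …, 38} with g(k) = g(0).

By definition, g is injective when g(s) = g(t) forces s = t.
If g(s) = g(t), then 34s ≡ 34t (mod 39). Because gcd(34, 39) = 1, we may cancel 34 to get s ≡ t (mod 39).
Thus g is injective.
We now compute 34⁻¹ mod 39 explicitly. Euclid's algorithm: 39 = 1·34 + 5, 34 = 6·5 + 4, 5 = 1·4 + 1; back-substituting gives 1 = 31·34 − 27·39, so 34⁻¹ ≡ 31 (mod 39).
Since g is injective, we compute g⁻¹(34): solve 34x + 19 ≡ 34 (mod 39), i.e. 34x ≡ 15 (mod 39).
Multiplying by 34⁻¹ = 31 gives x ≡ 31·15 = 465 = 11·39 + 36 ≡ 36 (mod 39).
Check: g(36) = 34·36 + 19 = 1243 = 31·39 + 34 ≡ 34 (mod 39).

36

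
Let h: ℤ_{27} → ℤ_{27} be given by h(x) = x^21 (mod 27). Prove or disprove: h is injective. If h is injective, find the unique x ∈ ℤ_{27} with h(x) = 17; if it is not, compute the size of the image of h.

h(0) = 0^21 = 0.
h(3): Repeated squaring mod 27: 3^1 ≡ 3, 3^2 ≡ 3² = 9, 3^4 ≡ 9² = 81 ≡ 0, 3^8 ≡ 0² = 0, 3^16 ≡ 0² = 0. Since 21 = 16 + 4 + 1, 3^21 ≡ 0·0·3: 0·0 = 0, then 0·3 = 0. So 3^21 ≡ 0 (mod 27).
So h(0) = h(3) = 0 while 0 ≠ 3, hence h is not injective.
Since h is not injective, we determine |image(h)|. Computing x^21 mod 27 for each x (by repeated squaring, reducing mod 27 at every step), the values h(0), h(1), …, h(26) are: 0, 1, 8, 0, 10, 17, 0, 19, 26, 0, 1, 8, 0, 10, 17, 0, 19, 26, 0, 1, 8, 0, 10, 17, 0, 19, 26.
The distinct values are {0, 1, 8, 10, 17, 19, 26}; there are 7 of them.

7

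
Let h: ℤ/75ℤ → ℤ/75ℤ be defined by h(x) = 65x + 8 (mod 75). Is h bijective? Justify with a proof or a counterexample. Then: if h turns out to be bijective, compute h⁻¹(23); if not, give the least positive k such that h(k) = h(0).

Recall that h is injective when h(s) = h(t) forces s = t.
We have gcd(65, 75) = 5 > 1. Taking s = 0 and t = 15: h(0) = 8 and h(15) = 65·15 + 8 = 983 ≡ 8 (mod 75).
So h(0) = h(15) while 0 ≠ 15, therefore h is not injective, hence not bijective.
Since h is not bijective, we find the least positive k with h(k) = h(0): this means 65k ≡ 0 (mod 75), i.e. 75 ∣ 65k. Since gcd(65, 75) = 5, dividing through by 5 this holds exactly when 15 ∣ 13k, and as gcd(13, 15) = 1, exactly when 15 ∣ k.
The smallest positive such k is 15.

15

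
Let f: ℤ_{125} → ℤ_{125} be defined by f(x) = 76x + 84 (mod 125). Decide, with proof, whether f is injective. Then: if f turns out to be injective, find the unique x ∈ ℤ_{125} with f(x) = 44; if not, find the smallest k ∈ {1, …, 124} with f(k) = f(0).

Suppose f(x_1) = f(x_2) in ℤ_{125}. Then 76x_1 + 84 ≡ 76x_2 + 84 (mod 125), thus 76(x_1 − x_2) ≡ 0 (mod 125).
Since gcd(76, 125) = 1, 76 is invertible modulo 125, hence x_1 − x_2 ≡ 0 (mod 125), i.e. x_1 = x_2.
So f is injective.
We now compute 76⁻¹ mod 125 explicitly. Euclid's algorithm: 125 = 1·76 + 49, 76 = 1·49 + 27, 49 = 1·27 + 22, 27 = 1·22 + 5, 22 = 4·5 + 2, 5 = 2·2 + 1; back-substituting gives 1 = 51·76 − 31·125, so 76⁻¹ ≡ 51 (mod 125).
Since f is injective, we find f⁻¹(44): we need 76x ≡ 44 − 84 ≡ 85 (mod 125). Using 76⁻¹ = 51: x ≡ 51·85 = 4335 = 34·125 + 85, so x = 85.
Check: f(85) = 76·85 + 84 = 6544 = 52·125 + 44 ≡ 44 (mod 125).

85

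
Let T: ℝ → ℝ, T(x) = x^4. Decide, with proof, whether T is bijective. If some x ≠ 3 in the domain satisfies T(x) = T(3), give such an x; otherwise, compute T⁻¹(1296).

T(3) = 81 = (−3)^4 = T(−3) (since 4 is even), with 3 ≠ −3. So T is not injective, hence not bijective.
For the follow-up, such an x exists: taking x = −3 ∈ ℝ gives T(−3) = 81 = T(3) with −3 ≠ 3.

-3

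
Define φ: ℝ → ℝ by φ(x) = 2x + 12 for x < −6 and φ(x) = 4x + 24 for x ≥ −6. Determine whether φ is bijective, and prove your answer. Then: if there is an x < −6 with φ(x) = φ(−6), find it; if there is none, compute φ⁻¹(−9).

Both pieces are strictly increasing (slopes 2 and 4), so each is injective on its own interval.
The left piece maps (−∞, −6) onto (−∞, 0); the right piece maps [−6, ∞) onto [0, ∞).
Since 0 = 0, the images partition ℝ: φ is injective and surjective, hence bijective.
Because the two images are disjoint, no x < −6 has φ(x) = φ(−6), so we compute φ⁻¹(−9): −9 lies in (−∞, 0), so solve 2x + 12 = −9: x = (−9 − 12)/2 = −21/2.

-21/2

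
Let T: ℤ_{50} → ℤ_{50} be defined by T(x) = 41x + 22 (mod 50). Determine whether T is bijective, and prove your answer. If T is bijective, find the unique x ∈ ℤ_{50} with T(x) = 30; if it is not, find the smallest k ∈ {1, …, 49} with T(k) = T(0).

If T(x_1) = T(x_2), then 41x_1 ≡ 41x_2 (mod 50). Because gcd(41, 50) = 1, we may cancel 41 to get x_1 ≡ x_2 (mod 50).
We now compute 41⁻¹ mod 50 explicitly. Euclid's algorithm: 50 = 1·41 + 9, 41 = 4·9 + 5, 9 = 1·5 + 4, 5 = 1·4 + 1; back-substituting gives 1 = 11·41 − 9·50, so 41⁻¹ ≡ 11 (mod 50).
Then y ↦ 11(y − 22) is a two-sided inverse to T, so every y ∈ ℤ_{50} has a preimage.
Thus T is bijective.
Since T is bijective, we find T⁻¹(30): we need 41x ≡ 30 − 22 ≡ 8 (mod 50). Using 41⁻¹ = 11: x ≡ 11·8 = 88 = 1·50 + 38, so x = 38.
Check: T(38) = 41·38 + 22 = 1580 = 31·50 + 30 ≡ 30 (mod 50).

38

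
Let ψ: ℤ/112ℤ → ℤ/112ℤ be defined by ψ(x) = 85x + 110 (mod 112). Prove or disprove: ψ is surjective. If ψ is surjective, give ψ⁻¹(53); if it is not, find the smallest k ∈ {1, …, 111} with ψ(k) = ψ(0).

Recall: surjectivity means every element of the codomain has a preimage under ψ.
Since gcd(85, 112) = 1, 85 is invertible modulo 112. Euclid's algorithm: 112 = 1·85 + 27, 85 = 3·27 + 4, 27 = 6·4 + 3, 4 = 1·3 + 1; back-substituting gives 1 = 29·85 − 22·112, so 85⁻¹ ≡ 29 (mod 112).
Then y ↦ 29(y − 110) is a two-sided inverse to ψ, so every y ∈ ℤ/112ℤ has a preimage.
Hence ψ is surjective.
Since ψ is surjective, we find ψ⁻¹(53): we need 85x ≡ 53 − 110 ≡ 55 (mod 112). Using 85⁻¹ = 29: x ≡ 29·55 = 1595 = 14·112 + 27, so x = 27.
Check: ψ(27) = 85·27 + 110 = 2405 = 21·112 + 53 ≡ 53 (mod 112).

27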